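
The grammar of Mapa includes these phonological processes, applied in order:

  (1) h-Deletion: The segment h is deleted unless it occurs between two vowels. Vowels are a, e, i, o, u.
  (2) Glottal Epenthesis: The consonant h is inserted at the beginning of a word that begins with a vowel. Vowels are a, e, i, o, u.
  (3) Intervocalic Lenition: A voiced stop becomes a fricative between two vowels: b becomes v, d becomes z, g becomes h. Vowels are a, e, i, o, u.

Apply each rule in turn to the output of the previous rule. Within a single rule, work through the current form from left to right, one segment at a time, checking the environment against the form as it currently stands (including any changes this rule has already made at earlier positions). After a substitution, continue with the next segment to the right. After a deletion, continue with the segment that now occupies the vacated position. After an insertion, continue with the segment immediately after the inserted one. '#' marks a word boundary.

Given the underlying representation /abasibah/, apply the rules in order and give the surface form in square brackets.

(1) h-Deletion: [abasibah] → [abasiba]
(2) Glottal Epenthesis: [abasiba] → [habasiba]
(3) Intervocalic Lenition: [habasiba] → [havasiva]

[havasiva]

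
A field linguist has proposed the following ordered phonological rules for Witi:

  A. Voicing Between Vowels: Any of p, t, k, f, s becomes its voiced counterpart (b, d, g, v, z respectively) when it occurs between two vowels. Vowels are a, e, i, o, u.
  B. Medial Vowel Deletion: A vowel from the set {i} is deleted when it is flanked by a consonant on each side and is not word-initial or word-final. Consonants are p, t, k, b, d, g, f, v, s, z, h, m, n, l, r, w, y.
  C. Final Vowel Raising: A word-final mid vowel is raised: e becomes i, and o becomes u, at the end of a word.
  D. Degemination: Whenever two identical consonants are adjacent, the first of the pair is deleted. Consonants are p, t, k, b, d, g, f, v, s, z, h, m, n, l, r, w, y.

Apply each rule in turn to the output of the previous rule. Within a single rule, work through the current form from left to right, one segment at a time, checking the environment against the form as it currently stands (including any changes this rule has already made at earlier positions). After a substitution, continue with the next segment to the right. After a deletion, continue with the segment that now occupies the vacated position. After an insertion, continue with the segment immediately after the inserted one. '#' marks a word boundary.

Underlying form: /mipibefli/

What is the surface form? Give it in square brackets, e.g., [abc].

[mbefli]

A Voicing Between Vowels: [mipibefli] → [mibibefli]
B Medial Vowel Deletion: [mibibefli] → [mbbefli]
C Final Vowel Raising: no change — [mbbefli]
D Degemination: [mbbefli] → [mbefli]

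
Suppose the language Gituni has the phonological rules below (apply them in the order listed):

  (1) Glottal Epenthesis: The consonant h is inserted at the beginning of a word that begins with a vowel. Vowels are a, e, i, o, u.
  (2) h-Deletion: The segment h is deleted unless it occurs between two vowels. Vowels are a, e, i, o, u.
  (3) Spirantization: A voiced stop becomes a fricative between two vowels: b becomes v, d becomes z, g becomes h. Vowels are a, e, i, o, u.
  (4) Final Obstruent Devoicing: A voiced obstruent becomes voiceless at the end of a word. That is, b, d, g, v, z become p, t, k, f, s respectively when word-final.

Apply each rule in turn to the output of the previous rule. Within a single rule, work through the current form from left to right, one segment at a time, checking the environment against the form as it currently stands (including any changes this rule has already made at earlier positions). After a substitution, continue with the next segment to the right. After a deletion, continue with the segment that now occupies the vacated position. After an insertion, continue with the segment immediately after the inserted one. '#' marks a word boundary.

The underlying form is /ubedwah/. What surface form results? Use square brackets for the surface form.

(1) Glottal Epenthesis: [ubedwah] → [hubedwah]
(2) h-Deletion: [hubedwah] → [ubedwa]
(3) Spirantization: [ubedwa] → [uvedwa]
(4) Final Obstruent Devoicing: no change — [uvedwa]

[uvedwa]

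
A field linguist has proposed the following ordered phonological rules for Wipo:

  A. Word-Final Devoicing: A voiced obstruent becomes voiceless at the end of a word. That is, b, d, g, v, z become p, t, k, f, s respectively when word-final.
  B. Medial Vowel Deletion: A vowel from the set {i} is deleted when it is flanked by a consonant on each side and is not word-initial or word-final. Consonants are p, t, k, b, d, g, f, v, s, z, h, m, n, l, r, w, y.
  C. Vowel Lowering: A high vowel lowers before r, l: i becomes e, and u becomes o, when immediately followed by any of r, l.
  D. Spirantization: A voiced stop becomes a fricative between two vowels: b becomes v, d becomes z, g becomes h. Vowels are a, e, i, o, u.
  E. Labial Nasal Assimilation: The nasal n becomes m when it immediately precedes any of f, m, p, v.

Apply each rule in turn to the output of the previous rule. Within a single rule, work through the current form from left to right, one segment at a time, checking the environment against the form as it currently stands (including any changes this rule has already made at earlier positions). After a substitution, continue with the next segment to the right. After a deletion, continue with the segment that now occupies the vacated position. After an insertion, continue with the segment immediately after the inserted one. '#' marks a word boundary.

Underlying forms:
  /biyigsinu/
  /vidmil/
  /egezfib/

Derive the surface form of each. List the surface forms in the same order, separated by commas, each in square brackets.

/biyigsinu/:
  A Word-Final Devoicing: no change — [biyigsinu]
  B Medial Vowel Deletion: [biyigsinu] → [bygsnu]
  C Vowel Lowering: no change — [bygsnu]
  D Spirantization: no change — [bygsnu]
  E Labial Nasal Assimilation: no change — [bygsnu]
/vidmil/:
  A Word-Final Devoicing: no change — [vidmil]
  B Medial Vowel Deletion: [vidmil] → [vdml]
  C Vowel Lowering: no change — [vdml]
  D Spirantization: no change — [vdml]
  E Labial Nasal Assimilation: no change — [vdml]
/egezfib/:
  A Word-Final Devoicing: [egezfib] → [egezfip]
  B Medial Vowel Deletion: [egezfip] → [egezfp]
  C Vowel Lowering: no change — [egezfp]
  D Spirantization: [egezfp] → [ehezfp]
  E Labial Nasal Assimilation: no change — [ehezfp]

[bygsnu], [vdml], [ehezfp]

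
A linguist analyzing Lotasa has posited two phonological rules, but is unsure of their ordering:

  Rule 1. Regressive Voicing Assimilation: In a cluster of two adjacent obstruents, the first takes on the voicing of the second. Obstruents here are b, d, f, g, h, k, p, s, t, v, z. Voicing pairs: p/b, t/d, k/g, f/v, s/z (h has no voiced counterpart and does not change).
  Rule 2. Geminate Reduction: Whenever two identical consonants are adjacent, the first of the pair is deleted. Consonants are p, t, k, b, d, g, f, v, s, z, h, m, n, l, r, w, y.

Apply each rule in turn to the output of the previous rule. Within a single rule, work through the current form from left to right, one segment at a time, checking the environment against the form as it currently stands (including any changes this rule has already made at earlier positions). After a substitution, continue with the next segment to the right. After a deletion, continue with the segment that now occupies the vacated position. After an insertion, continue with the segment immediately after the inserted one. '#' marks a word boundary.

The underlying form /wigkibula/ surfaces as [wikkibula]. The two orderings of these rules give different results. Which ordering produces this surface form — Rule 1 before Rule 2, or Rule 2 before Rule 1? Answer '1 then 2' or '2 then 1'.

Order 1 then 2:
  1 Regressive Voicing Assimilation: [wigkibula] → [wikkibula]
  2 Geminate Reduction: [wikkibula] → [wikibula]
  result: [wikibula]
Order 2 then 1:
  2 Geminate Reduction: no change — [wigkibula]
  1 Regressive Voicing Assimilation: [wigkibula] → [wikkibula]
  result: [wikkibula]

2 then 1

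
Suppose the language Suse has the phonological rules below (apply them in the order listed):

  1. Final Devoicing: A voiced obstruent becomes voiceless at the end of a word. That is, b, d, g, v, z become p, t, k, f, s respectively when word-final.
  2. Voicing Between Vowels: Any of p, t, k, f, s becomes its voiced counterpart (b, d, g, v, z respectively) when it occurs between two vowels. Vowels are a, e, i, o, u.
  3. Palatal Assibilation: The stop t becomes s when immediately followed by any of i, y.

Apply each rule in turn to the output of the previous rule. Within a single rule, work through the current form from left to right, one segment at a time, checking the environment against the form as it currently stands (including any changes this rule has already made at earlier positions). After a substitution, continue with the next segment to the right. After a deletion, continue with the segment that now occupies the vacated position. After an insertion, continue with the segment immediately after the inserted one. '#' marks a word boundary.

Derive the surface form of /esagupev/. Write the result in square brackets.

[ezagubef]

1 Final Devoicing: [esagupev] → [esagupef]
2 Voicing Between Vowels: [esagupef] → [ezagubef]
3 Palatal Assibilation: no change — [ezagubef]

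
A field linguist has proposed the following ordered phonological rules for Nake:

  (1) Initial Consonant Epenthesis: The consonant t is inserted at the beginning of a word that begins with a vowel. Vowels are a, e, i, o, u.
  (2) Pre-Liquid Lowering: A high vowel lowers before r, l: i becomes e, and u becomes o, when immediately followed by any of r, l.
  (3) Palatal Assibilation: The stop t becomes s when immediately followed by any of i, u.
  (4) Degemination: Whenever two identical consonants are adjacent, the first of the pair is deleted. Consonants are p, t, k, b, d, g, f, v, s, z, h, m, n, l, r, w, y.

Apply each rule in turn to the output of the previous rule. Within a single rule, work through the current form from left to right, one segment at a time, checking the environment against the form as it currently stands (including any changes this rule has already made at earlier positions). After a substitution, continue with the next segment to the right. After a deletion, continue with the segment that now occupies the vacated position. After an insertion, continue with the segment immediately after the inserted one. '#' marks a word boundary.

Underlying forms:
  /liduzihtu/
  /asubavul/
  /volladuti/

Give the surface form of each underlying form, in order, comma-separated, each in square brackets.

[liduzihsu], [tasubavol], [voladusi]

/liduzihtu/:
  (1) Initial Consonant Epenthesis: no change — [liduzihtu]
  (2) Pre-Liquid Lowering: no change — [liduzihtu]
  (3) Palatal Assibilation: [liduzihtu] → [liduzihsu]
  (4) Degemination: no change — [liduzihsu]
/asubavul/:
  (1) Initial Consonant Epenthesis: [asubavul] → [tasubavul]
  (2) Pre-Liquid Lowering: [tasubavul] → [tasubavol]
  (3) Palatal Assibilation: no change — [tasubavol]
  (4) Degemination: no change — [tasubavol]
/volladuti/:
  (1) Initial Consonant Epenthesis: no change — [volladuti]
  (2) Pre-Liquid Lowering: no change — [volladuti]
  (3) Palatal Assibilation: [volladuti] → [volladusi]
  (4) Degemination: [volladusi] → [voladusi]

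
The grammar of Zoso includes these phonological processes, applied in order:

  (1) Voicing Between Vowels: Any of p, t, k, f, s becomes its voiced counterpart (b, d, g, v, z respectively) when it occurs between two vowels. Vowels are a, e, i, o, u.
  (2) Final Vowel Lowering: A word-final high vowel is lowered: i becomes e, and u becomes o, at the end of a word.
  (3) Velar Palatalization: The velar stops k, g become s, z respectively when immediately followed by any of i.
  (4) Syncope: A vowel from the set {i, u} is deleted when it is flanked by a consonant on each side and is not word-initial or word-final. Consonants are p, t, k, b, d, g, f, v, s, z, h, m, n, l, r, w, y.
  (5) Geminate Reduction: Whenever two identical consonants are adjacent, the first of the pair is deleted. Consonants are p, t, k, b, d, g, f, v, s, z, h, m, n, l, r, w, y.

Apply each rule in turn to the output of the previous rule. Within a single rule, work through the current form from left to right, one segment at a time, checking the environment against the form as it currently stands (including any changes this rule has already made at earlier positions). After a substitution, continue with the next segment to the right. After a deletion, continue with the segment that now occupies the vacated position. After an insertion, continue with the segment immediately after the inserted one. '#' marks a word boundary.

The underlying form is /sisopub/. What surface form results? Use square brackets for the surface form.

(1) Voicing Between Vowels: [sisopub] → [sizobub]
(2) Final Vowel Lowering: no change — [sizobub]
(3) Velar Palatalization: no change — [sizobub]
(4) Syncope: [sizobub] → [szobb]
(5) Geminate Reduction: [szobb] → [szob]

[szob]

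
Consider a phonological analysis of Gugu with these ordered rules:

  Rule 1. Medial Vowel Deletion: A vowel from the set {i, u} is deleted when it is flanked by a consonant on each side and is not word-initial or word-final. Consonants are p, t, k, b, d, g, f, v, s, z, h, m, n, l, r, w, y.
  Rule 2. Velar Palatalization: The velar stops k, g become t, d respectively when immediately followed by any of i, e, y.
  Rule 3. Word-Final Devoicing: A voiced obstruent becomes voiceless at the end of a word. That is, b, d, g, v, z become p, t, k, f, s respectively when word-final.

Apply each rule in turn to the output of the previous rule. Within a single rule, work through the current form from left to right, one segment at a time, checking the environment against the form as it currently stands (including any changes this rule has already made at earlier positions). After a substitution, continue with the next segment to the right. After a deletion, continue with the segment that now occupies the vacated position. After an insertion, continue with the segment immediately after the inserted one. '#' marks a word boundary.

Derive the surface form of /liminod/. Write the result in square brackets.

Rule 1 Medial Vowel Deletion: [liminod] → [lmnod]
Rule 2 Velar Palatalization: no change — [lmnod]
Rule 3 Word-Final Devoicing: [lmnod] → [lmnot]

[lmnot]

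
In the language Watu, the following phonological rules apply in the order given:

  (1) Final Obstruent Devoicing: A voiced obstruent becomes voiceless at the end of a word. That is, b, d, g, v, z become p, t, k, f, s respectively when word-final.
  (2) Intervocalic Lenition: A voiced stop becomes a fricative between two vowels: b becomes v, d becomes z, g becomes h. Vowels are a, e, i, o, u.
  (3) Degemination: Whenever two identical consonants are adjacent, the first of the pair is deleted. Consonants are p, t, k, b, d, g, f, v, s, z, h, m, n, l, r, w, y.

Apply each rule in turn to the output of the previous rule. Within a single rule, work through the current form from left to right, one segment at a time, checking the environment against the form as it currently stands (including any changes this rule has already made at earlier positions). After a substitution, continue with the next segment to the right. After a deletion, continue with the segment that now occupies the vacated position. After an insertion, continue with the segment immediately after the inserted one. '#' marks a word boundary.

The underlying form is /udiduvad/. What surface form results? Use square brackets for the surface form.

[uzizuvat]

(1) Final Obstruent Devoicing: [udiduvad] → [udiduvat]
(2) Intervocalic Lenition: [udiduvat] → [uzizuvat]
(3) Degemination: no change — [uzizuvat]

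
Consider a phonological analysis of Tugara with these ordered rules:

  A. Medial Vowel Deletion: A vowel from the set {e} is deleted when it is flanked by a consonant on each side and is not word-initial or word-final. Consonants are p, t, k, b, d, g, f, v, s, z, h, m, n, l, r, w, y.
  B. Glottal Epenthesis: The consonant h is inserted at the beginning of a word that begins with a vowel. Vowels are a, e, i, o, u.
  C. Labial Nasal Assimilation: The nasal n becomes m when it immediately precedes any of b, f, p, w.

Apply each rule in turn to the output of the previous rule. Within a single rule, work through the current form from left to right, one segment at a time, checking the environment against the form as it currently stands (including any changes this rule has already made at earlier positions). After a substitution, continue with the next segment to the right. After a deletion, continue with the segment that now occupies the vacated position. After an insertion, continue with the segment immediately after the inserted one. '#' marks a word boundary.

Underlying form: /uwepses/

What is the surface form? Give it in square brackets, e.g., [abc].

[huwpss]

A Medial Vowel Deletion: [uwepses] → [uwpss]
B Glottal Epenthesis: [uwpss] → [huwpss]
C Labial Nasal Assimilation: no change — [huwpss]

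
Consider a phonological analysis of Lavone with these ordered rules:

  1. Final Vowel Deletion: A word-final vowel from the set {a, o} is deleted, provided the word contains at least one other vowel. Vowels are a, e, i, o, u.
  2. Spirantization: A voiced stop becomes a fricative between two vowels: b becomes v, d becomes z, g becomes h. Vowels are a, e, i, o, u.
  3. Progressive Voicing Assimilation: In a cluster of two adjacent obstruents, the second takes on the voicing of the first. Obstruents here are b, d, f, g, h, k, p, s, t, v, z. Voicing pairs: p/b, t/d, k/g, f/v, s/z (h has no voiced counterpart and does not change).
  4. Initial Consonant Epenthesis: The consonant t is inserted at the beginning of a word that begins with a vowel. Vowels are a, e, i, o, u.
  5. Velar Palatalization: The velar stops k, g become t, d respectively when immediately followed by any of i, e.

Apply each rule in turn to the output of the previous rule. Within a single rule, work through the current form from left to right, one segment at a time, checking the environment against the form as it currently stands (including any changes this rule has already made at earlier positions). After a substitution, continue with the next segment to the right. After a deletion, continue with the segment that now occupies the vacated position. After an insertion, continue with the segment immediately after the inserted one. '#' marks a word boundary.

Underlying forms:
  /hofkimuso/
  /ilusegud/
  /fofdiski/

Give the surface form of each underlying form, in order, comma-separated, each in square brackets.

/hofkimuso/:
  1 Final Vowel Deletion: [hofkimuso] → [hofkimus]
  2 Spirantization: no change — [hofkimus]
  3 Progressive Voicing Assimilation: no change — [hofkimus]
  4 Initial Consonant Epenthesis: no change — [hofkimus]
  5 Velar Palatalization: [hofkimus] → [hoftimus]
/ilusegud/:
  1 Final Vowel Deletion: no change — [ilusegud]
  2 Spirantization: [ilusegud] → [ilusehud]
  3 Progressive Voicing Assimilation: no change — [ilusehud]
  4 Initial Consonant Epenthesis: [ilusehud] → [tilusehud]
  5 Velar Palatalization: no change — [tilusehud]
/fofdiski/:
  1 Final Vowel Deletion: no change — [fofdiski]
  2 Spirantization: no change — [fofdiski]
  3 Progressive Voicing Assimilation: [fofdiski] → [foftiski]
  4 Initial Consonant Epenthesis: no change — [foftiski]
  5 Velar Palatalization: [foftiski] → [foftisti]

[hoftimus], [tilusehud], [foftisti]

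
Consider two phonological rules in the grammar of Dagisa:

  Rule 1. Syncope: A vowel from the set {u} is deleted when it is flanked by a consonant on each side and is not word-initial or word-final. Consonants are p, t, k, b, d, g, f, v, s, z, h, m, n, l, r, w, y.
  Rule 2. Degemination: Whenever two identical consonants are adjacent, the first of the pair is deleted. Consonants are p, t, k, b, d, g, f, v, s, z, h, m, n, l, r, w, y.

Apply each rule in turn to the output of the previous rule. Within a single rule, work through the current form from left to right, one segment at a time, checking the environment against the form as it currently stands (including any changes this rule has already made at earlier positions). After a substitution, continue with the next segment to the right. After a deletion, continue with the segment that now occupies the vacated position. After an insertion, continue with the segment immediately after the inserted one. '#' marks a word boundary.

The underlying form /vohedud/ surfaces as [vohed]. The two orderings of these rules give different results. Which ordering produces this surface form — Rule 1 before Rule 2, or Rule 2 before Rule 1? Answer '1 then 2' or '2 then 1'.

1 then 2

Order 1 then 2:
  1 Syncope: [vohedud] → [vohedd]
  2 Degemination: [vohedd] → [vohed]
  result: [vohed]
Order 2 then 1:
  2 Degemination: no change — [vohedud]
  1 Syncope: [vohedud] → [vohedd]
  result: [vohedd]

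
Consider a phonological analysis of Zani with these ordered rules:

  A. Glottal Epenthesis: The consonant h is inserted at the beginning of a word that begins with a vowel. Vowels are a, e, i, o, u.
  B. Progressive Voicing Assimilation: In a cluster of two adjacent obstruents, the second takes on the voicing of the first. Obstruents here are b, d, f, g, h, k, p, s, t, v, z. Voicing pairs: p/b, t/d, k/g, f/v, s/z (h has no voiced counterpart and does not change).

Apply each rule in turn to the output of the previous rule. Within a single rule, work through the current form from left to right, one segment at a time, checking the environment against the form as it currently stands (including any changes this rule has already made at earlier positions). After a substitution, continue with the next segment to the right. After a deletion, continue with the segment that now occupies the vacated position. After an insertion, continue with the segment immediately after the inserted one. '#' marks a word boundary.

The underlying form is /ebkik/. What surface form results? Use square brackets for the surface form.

[hebgik]

A Glottal Epenthesis: [ebkik] → [hebkik]
B Progressive Voicing Assimilation: [hebkik] → [hebgik]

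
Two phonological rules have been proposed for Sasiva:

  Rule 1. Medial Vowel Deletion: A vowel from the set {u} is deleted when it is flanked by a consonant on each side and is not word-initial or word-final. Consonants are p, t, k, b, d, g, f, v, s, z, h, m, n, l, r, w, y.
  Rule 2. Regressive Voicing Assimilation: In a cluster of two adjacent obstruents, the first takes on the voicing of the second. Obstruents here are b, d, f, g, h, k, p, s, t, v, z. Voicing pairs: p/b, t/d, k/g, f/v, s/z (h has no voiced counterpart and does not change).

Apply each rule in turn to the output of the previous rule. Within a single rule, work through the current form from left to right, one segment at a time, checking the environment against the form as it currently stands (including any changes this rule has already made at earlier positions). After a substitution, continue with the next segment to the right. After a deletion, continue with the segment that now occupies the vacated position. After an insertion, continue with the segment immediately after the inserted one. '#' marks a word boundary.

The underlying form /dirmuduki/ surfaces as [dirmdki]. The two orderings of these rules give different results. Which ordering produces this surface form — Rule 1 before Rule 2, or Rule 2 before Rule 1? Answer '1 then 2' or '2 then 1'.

2 then 1

Order 1 then 2:
  1 Medial Vowel Deletion: [dirmuduki] → [dirmdki]
  2 Regressive Voicing Assimilation: [dirmdki] → [dirmtki]
  result: [dirmtki]
Order 2 then 1:
  2 Regressive Voicing Assimilation: no change — [dirmuduki]
  1 Medial Vowel Deletion: [dirmuduki] → [dirmdki]
  result: [dirmdki]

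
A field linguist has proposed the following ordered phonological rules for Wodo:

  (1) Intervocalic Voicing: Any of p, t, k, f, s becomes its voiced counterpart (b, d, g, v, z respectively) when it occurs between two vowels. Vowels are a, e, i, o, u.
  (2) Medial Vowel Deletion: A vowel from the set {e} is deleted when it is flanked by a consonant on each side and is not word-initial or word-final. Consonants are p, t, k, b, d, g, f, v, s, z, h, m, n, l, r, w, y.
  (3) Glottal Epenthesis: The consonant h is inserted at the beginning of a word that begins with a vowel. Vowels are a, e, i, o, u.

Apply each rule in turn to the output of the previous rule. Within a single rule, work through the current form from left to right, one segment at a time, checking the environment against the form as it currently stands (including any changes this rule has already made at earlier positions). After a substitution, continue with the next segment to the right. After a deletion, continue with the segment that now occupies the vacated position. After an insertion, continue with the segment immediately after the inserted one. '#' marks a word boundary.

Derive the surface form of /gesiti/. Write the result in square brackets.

[gzidi]

(1) Intervocalic Voicing: [gesiti] → [gezidi]
(2) Medial Vowel Deletion: [gezidi] → [gzidi]
(3) Glottal Epenthesis: no change — [gzidi]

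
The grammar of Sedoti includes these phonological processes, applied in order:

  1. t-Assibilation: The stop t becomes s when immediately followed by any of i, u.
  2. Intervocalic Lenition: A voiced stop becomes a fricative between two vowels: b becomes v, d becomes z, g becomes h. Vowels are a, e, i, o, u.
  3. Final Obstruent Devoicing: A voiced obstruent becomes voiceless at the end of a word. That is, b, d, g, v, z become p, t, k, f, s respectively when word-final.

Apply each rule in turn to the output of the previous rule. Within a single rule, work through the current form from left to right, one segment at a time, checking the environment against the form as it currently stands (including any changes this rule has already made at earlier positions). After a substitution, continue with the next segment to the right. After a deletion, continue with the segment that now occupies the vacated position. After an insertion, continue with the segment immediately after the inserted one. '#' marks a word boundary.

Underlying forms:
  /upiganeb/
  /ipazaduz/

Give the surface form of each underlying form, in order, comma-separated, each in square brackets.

[upihanep], [ipazazus]

/upiganeb/:
  1 t-Assibilation: no change — [upiganeb]
  2 Intervocalic Lenition: [upiganeb] → [upihaneb]
  3 Final Obstruent Devoicing: [upihaneb] → [upihanep]
/ipazaduz/:
  1 t-Assibilation: no change — [ipazaduz]
  2 Intervocalic Lenition: [ipazaduz] → [ipazazuz]
  3 Final Obstruent Devoicing: [ipazazuz] → [ipazazus]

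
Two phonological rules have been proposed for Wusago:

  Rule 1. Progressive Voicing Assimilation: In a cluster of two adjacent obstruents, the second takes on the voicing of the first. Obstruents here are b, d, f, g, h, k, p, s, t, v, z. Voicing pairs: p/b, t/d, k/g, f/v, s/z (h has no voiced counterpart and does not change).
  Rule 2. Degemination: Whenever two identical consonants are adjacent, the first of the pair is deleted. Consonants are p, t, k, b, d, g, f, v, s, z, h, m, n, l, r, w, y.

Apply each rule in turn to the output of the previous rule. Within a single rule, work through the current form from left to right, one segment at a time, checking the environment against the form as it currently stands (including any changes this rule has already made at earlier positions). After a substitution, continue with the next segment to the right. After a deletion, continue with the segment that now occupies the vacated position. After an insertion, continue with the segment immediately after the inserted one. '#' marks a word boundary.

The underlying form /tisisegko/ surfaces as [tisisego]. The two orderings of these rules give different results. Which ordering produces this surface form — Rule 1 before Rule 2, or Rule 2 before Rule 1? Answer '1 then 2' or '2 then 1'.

Order 1 then 2:
  1 Progressive Voicing Assimilation: [tisisegko] → [tisiseggo]
  2 Degemination: [tisiseggo] → [tisisego]
  result: [tisisego]
Order 2 then 1:
  2 Degemination: no change — [tisisegko]
  1 Progressive Voicing Assimilation: [tisisegko] → [tisiseggo]
  result: [tisiseggo]

1 then 2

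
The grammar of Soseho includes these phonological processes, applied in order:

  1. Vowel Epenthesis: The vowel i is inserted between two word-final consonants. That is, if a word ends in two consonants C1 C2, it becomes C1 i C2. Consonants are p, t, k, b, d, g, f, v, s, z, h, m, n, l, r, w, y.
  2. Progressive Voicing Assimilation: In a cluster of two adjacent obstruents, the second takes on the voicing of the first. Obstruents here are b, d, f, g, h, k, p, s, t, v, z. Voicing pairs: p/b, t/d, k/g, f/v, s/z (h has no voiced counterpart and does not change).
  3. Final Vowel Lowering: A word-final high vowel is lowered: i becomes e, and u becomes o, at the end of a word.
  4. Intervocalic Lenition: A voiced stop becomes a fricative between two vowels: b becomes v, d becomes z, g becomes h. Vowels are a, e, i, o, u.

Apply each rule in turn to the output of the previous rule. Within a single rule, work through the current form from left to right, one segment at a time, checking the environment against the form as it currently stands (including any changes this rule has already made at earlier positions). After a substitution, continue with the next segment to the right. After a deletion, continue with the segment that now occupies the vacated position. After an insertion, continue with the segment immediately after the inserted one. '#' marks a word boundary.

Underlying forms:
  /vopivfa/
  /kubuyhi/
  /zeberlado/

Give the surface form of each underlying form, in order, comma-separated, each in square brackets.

[vopivva], [kuvuyhe], [zeverlazo]

/vopivfa/:
  1 Vowel Epenthesis: no change — [vopivfa]
  2 Progressive Voicing Assimilation: [vopivfa] → [vopivva]
  3 Final Vowel Lowering: no change — [vopivva]
  4 Intervocalic Lenition: no change — [vopivva]
/kubuyhi/:
  1 Vowel Epenthesis: no change — [kubuyhi]
  2 Progressive Voicing Assimilation: no change — [kubuyhi]
  3 Final Vowel Lowering: [kubuyhi] → [kubuyhe]
  4 Intervocalic Lenition: [kubuyhe] → [kuvuyhe]
/zeberlado/:
  1 Vowel Epenthesis: no change — [zeberlado]
  2 Progressive Voicing Assimilation: no change — [zeberlado]
  3 Final Vowel Lowering: no change — [zeberlado]
  4 Intervocalic Lenition: [zeberlado] → [zeverlazo]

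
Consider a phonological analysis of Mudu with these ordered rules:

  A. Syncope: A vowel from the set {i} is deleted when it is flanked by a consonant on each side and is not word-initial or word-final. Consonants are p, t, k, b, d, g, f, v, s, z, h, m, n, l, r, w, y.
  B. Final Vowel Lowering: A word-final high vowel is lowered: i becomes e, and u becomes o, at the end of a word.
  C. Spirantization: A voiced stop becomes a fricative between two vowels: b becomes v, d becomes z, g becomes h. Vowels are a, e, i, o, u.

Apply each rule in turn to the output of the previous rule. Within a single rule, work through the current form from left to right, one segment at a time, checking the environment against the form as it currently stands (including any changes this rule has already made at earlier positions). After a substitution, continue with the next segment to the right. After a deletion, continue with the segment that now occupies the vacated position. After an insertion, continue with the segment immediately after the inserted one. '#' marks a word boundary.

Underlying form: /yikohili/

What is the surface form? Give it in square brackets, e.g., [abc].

[ykohle]

A Syncope: [yikohili] → [ykohli]
B Final Vowel Lowering: [ykohli] → [ykohle]
C Spirantization: no change — [ykohle]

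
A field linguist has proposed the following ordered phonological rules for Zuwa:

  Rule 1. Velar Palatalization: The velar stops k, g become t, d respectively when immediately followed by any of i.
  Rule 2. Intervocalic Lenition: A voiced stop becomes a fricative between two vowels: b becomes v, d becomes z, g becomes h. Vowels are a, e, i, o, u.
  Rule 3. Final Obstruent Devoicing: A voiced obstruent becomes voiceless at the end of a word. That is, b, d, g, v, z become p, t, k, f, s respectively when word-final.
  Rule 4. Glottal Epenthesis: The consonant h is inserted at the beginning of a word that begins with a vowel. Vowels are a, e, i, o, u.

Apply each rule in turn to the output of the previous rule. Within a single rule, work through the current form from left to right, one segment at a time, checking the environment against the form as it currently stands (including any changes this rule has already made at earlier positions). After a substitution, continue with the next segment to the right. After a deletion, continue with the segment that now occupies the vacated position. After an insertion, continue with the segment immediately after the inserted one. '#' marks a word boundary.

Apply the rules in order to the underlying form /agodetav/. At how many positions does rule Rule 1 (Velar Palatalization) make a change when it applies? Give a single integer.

Rule 1 Velar Palatalization: no change — [agodetav]
Rule 2 Intervocalic Lenition: [agodetav] → [ahozetav]
Rule 3 Final Obstruent Devoicing: [ahozetav] → [ahozetaf]
Rule 4 Glottal Epenthesis: [ahozetaf] → [hahozetaf]
Rule Rule 1 changed 0 position(s).

0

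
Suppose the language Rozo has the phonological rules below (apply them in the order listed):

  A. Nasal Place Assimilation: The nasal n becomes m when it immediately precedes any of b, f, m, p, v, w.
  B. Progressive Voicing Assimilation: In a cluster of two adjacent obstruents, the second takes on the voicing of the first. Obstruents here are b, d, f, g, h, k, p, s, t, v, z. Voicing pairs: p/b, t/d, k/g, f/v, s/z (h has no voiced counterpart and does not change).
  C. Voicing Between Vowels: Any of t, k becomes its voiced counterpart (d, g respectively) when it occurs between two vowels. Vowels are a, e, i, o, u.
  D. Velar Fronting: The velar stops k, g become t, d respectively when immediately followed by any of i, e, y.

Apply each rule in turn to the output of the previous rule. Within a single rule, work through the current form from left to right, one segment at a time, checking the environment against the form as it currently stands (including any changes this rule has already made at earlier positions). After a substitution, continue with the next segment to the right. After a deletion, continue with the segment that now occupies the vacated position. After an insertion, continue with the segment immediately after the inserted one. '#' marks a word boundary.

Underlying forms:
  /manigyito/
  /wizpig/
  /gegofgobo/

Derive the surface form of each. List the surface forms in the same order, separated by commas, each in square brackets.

/manigyito/:
  A Nasal Place Assimilation: no change — [manigyito]
  B Progressive Voicing Assimilation: no change — [manigyito]
  C Voicing Between Vowels: [manigyito] → [manigyido]
  D Velar Fronting: [manigyido] → [manidyido]
/wizpig/:
  A Nasal Place Assimilation: no change — [wizpig]
  B Progressive Voicing Assimilation: [wizpig] → [wizbig]
  C Voicing Between Vowels: no change — [wizbig]
  D Velar Fronting: no change — [wizbig]
/gegofgobo/:
  A Nasal Place Assimilation: no change — [gegofgobo]
  B Progressive Voicing Assimilation: [gegofgobo] → [gegofkobo]
  C Voicing Between Vowels: no change — [gegofkobo]
  D Velar Fronting: [gegofkobo] → [degofkobo]

[manidyido], [wizbig], [degofkobo]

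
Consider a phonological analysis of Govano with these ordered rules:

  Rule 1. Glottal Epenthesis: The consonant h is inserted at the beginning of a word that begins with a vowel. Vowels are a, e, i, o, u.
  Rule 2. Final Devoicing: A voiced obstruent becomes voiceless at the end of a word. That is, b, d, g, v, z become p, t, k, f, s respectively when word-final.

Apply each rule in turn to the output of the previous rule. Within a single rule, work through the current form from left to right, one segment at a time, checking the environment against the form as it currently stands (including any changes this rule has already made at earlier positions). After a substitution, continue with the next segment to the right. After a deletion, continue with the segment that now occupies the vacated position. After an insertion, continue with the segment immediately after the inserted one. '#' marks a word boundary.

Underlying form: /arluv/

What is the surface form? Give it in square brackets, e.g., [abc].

[harluf]

Rule 1 Glottal Epenthesis: [arluv] → [harluv]
Rule 2 Final Devoicing: [harluv] → [harluf]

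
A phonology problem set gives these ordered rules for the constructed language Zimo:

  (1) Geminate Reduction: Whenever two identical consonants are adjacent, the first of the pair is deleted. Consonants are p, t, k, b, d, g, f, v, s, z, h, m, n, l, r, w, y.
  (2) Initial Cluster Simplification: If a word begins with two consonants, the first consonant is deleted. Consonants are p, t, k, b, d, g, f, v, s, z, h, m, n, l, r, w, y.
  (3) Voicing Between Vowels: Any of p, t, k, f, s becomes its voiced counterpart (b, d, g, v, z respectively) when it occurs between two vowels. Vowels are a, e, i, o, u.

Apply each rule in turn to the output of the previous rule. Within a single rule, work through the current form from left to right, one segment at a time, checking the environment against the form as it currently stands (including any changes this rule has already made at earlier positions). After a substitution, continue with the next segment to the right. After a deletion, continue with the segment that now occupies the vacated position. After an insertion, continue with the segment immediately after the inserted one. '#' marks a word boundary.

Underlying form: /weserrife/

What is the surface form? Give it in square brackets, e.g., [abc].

(1) Geminate Reduction: [weserrife] → [weserife]
(2) Initial Cluster Simplification: no change — [weserife]
(3) Voicing Between Vowels: [weserife] → [wezerive]

[wezerive]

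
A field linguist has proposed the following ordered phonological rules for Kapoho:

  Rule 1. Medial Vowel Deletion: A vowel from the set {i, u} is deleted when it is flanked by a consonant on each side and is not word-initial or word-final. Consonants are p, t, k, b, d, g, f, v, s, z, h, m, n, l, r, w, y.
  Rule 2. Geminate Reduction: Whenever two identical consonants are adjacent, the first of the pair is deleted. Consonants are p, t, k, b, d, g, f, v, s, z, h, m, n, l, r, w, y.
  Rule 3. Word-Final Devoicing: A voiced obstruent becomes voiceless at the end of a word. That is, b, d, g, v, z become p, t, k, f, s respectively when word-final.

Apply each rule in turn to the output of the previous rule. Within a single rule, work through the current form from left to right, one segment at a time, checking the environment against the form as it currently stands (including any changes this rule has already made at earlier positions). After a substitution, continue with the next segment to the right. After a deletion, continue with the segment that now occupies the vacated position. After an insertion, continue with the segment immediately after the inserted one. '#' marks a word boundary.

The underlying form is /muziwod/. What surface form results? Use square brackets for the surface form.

[mzwot]

Rule 1 Medial Vowel Deletion: [muziwod] → [mzwod]
Rule 2 Geminate Reduction: no change — [mzwod]
Rule 3 Word-Final Devoicing: [mzwod] → [mzwot]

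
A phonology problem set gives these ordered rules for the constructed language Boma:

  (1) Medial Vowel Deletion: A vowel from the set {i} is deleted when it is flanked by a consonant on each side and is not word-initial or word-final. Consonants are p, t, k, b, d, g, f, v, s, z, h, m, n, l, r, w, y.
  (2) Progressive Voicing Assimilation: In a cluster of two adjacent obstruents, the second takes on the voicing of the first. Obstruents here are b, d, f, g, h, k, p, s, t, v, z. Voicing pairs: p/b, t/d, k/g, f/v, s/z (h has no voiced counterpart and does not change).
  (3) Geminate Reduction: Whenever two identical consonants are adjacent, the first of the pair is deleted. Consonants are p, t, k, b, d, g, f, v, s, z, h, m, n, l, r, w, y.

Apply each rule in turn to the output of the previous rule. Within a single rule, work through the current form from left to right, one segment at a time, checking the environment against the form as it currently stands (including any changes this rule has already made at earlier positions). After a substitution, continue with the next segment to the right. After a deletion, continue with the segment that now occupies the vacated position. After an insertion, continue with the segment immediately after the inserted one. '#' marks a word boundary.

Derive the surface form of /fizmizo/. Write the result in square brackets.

[fsmzo]

(1) Medial Vowel Deletion: [fizmizo] → [fzmzo]
(2) Progressive Voicing Assimilation: [fzmzo] → [fsmzo]
(3) Geminate Reduction: no change — [fsmzo]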